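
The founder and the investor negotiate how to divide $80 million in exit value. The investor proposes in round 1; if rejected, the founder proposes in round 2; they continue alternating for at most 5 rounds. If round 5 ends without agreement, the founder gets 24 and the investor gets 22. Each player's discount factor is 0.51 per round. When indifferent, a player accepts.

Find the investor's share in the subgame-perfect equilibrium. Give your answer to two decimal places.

53.18

Round 5 (the investor proposes): the founder gets 24 if talks fail, so the investor offers 24 and keeps 56.
Round 4 (the founder proposes): the investor can get 56 next round, worth 0.51 × 56 = 28.56 now. The founder offers 28.56 and keeps 80 − 28.56 = 51.44.
Round 3 (the investor proposes): the founder can get 51.44 next round, worth 0.51 × 51.44 = 26.2344 now, so the investor offers 26.2344, keeping 53.7656.
Round 2 (the founder proposes): the investor can get 53.7656 next round, worth 0.51 × 53.7656 = 27.420456 now, so the founder offers 27.420456, keeping 52.579544.
Round 1 (the investor proposes): the founder can get 52.579544 next round, worth 0.51 × 52.579544 = 26.81556744 now. The investor offers 26.81556744 and keeps 80 − 26.81556744 = 53.18443256.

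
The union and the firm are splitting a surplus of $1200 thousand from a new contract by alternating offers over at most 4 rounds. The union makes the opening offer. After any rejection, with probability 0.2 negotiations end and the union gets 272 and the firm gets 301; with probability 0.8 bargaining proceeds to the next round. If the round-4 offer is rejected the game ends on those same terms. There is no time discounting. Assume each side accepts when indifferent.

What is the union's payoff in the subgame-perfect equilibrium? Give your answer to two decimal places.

By backward induction:
Round 4 (the firm proposes): the union gets 272 if talks fail, so the firm offers 272 and keeps 928.
Round 3 (the union proposes): rejecting gives the firm an expected 0.8 × 928 + 0.2 × 301 = 802.6; the union offers that and keeps 397.4.
Round 2 (the firm proposes): rejecting gives the union an expected 0.8 × 397.4 + 0.2 × 272 = 372.32. The firm offers 372.32 and keeps 1200 − 372.32 = 827.68.
Round 1 (the union proposes): rejecting gives the firm an expected 0.8 × 827.68 + 0.2 × 301 = 722.344; the union offers that and keeps 477.656.

477.66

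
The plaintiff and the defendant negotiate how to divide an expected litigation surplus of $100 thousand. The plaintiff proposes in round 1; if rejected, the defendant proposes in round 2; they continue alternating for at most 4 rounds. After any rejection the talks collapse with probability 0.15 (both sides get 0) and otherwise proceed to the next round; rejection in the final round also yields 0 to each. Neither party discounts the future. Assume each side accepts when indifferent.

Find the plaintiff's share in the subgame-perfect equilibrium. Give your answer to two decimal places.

Round 4 (the defendant proposes): the plaintiff will accept anything ≥ 0, so the defendant offers 0 and keeps 100.
Round 3 (the plaintiff proposes): rejecting gives the defendant an expected 0.85 × 100 = 85; the plaintiff offers that and keeps 15.
Round 2 (the defendant proposes): rejecting gives the plaintiff an expected 0.85 × 15 = 12.75; the defendant offers that and keeps 87.25.
Round 1 (the plaintiff proposes): rejecting gives the defendant an expected 0.85 × 87.25 = 74.1625, so the plaintiff offers 74.1625, keeping 25.8375.

25.84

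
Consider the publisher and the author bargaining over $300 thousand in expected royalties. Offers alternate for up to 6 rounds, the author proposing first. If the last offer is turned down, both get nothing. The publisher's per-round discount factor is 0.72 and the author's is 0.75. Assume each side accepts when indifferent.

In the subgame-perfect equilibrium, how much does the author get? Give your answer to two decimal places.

Round 6 (the publisher proposes): the author will accept anything ≥ 0, so the publisher offers 0 and keeps 300.
Round 5 (the author proposes): the publisher can get 300 next round, worth 0.72 × 300 = 216 now, so the author offers 216, keeping 84.
Round 4 (the publisher proposes): the author can get 84 next round, worth 0.75 × 84 = 63 now; the publisher offers that and keeps 237.
Round 3 (the author proposes): the publisher can get 237 next round, worth 0.72 × 237 = 170.64 now. The author offers 170.64 and keeps 300 − 170.64 = 129.36.
Round 2 (the publisher proposes): the author can get 129.36 next round, worth 0.75 × 129.36 = 97.02 now. The publisher offers 97.02 and keeps 300 − 97.02 = 202.98.
Round 1 (the author proposes): the publisher can get 202.98 next round, worth 0.72 × 202.98 = 146.1456 now, so the author offers 146.1456, keeping 153.8544.

153.85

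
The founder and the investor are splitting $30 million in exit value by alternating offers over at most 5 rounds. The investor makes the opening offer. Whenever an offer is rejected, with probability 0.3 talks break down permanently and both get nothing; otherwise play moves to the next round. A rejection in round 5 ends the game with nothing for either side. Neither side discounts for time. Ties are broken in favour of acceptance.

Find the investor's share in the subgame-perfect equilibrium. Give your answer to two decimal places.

By backward induction:
Round 5 (the investor proposes): rejection yields 0 for the founder; the investor offers 0 and keeps 30.
Round 4 (the founder proposes): rejecting gives the investor an expected 0.7 × 30 = 21. The founder offers 21 and keeps 30 − 21 = 9.
Round 3 (the investor proposes): rejecting gives the founder an expected 0.7 × 9 = 6.3; the investor offers that and keeps 23.7.
Round 2 (the founder proposes): rejecting gives the investor an expected 0.7 × 23.7 = 16.59. The founder offers 16.59 and keeps 30 − 16.59 = 13.41.
Round 1 (the investor proposes): rejecting gives the founder an expected 0.7 × 13.41 = 9.387. The investor offers 9.387 and keeps 30 − 9.387 = 20.613.

20.61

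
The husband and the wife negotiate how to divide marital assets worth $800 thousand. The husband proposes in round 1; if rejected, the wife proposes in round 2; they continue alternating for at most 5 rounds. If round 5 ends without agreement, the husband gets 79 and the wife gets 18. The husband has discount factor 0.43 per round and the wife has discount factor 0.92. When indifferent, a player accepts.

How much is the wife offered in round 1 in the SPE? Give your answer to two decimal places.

588.30

Round 5 (the husband proposes): the wife gets 18 if talks fail, so the husband offers 18 and keeps 782.
Round 4 (the wife proposes): the husband can get 782 next round, worth 0.43 × 782 = 336.26 now; the wife offers that and keeps 463.74.
Round 3 (the husband proposes): the wife can get 463.74 next round, worth 0.92 × 463.74 = 426.6408 now. The husband offers 426.6408 and keeps 800 − 426.6408 = 373.3592.
Round 2 (the wife proposes): the husband can get 373.3592 next round, worth 0.43 × 373.3592 = 160.544456 now; the wife offers that and keeps 639.455544.
Round 1 (the husband proposes): the wife can get 639.455544 next round, worth 0.92 × 639.455544 = 588.29910048 now, so the husband offers 588.29910048, keeping 211.70089952.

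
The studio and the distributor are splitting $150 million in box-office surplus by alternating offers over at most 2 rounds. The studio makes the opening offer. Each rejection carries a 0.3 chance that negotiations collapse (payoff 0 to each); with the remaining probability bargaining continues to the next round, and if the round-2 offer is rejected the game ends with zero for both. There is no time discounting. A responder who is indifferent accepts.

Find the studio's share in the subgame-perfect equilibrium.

By backward induction:
Round 2 (the distributor proposes): the studio will accept anything ≥ 0, so the distributor offers 0 and keeps 150.
Round 1 (the studio proposes): rejecting gives the distributor an expected 0.7 × 150 = 105. The studio offers 105 and keeps 150 − 105 = 45.

45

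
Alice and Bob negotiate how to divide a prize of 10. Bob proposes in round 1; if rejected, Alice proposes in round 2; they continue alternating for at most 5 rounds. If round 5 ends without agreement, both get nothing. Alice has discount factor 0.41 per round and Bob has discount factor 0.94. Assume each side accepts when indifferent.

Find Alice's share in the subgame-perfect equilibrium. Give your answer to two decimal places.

0.34

Work backward from the last round.
Round 5 (Bob proposes): Alice will accept anything ≥ 0, so Bob offers 0 and keeps 10.
Round 4 (Alice proposes): Bob can get 10 next round, worth 0.94 × 10 = 9.4 now. Alice offers 9.4 and keeps 10 − 9.4 = 0.6.
Round 3 (Bob proposes): Alice can get 0.6 next round, worth 0.41 × 0.6 = 0.246 now; Bob offers that and keeps 9.754.
Round 2 (Alice proposes): Bob can get 9.754 next round, worth 0.94 × 9.754 = 9.16876 now, so Alice offers 9.16876, keeping 0.83124.
Round 1 (Bob proposes): Alice can get 0.83124 next round, worth 0.41 × 0.83124 = 0.3408084 now, so Bob offers 0.3408084, keeping 9.6591916.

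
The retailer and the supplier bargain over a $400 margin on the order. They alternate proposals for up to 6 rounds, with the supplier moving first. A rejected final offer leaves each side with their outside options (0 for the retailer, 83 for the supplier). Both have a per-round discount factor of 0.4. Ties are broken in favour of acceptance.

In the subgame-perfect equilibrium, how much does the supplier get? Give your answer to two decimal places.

285.39

Round 6 (the retailer proposes): the supplier gets 83 if talks fail, so the retailer offers 83 and keeps 317.
Round 5 (the supplier proposes): the retailer can get 317 next round, worth 0.4 × 317 = 126.8 now. The supplier offers 126.8 and keeps 400 − 126.8 = 273.2.
Round 4 (the retailer proposes): the supplier can get 273.2 next round, worth 0.4 × 273.2 = 109.28 now; the retailer offers that and keeps 290.72.
Round 3 (the supplier proposes): the retailer can get 290.72 next round, worth 0.4 × 290.72 = 116.288 now. The supplier offers 116.288 and keeps 400 − 116.288 = 283.712.
Round 2 (the retailer proposes): the supplier can get 283.712 next round, worth 0.4 × 283.712 = 113.4848 now, so the retailer offers 113.4848, keeping 286.5152.
Round 1 (the supplier proposes): the retailer can get 286.5152 next round, worth 0.4 × 286.5152 = 114.60608 now; the supplier offers that and keeps 285.39392.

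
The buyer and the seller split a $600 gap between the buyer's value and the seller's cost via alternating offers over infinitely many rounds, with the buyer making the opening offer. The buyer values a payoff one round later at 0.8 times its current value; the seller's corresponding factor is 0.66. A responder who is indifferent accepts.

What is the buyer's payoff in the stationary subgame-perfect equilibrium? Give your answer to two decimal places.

In a stationary SPE each proposer offers the other exactly their discounted continuation value.
If the buyer keeps x when proposing and the seller keeps y when proposing, then x = 600 − 0.66y and y = 600 − 0.8x.
Solving: x = 600(1 − 0.66) / (1 − 0.8·0.66) = 204 / 0.472 ≈ 432.2034.
The seller gets 600 − 432.2034 ≈ 167.7966.

432.20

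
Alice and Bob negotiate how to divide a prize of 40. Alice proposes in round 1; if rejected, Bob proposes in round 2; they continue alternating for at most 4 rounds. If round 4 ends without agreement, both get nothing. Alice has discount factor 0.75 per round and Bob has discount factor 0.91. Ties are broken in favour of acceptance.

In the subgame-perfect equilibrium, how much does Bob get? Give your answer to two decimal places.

Round 4 (Bob proposes): Alice will accept anything ≥ 0, so Bob offers 0 and keeps 40.
Round 3 (Alice proposes): Bob can get 40 next round, worth 0.91 × 40 = 36.4 now, so Alice offers 36.4, keeping 3.6.
Round 2 (Bob proposes): Alice can get 3.6 next round, worth 0.75 × 3.6 = 2.7 now, so Bob offers 2.7, keeping 37.3.
Round 1 (Alice proposes): Bob can get 37.3 next round, worth 0.91 × 37.3 = 33.943 now, so Alice offers 33.943, keeping 6.057.

33.94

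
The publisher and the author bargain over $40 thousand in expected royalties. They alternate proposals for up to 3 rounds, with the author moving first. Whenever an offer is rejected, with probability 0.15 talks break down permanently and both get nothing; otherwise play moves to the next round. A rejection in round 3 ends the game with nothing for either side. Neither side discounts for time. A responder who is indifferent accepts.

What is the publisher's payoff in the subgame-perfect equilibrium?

Round 3 (the author proposes): rejection yields 0 for the publisher; the author offers 0 and keeps 40.
Round 2 (the publisher proposes): rejecting gives the author an expected 0.85 × 40 = 34; the publisher offers that and keeps 6.
Round 1 (the author proposes): rejecting gives the publisher an expected 0.85 × 6 = 5.1; the author offers that and keeps 34.9.

5.1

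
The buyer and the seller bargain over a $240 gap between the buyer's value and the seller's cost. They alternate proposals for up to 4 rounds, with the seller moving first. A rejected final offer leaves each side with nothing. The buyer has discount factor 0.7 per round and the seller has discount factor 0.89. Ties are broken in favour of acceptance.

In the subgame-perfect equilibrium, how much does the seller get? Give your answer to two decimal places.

116.86

Round 4 (the buyer proposes): rejection yields 0 for the seller; the buyer offers 0 and keeps 240.
Round 3 (the seller proposes): the buyer can get 240 next round, worth 0.7 × 240 = 168 now, so the seller offers 168, keeping 72.
Round 2 (the buyer proposes): the seller can get 72 next round, worth 0.89 × 72 = 64.08 now; the buyer offers that and keeps 175.92.
Round 1 (the seller proposes): the buyer can get 175.92 next round, worth 0.7 × 175.92 = 123.144 now; the seller offers that and keeps 116.856.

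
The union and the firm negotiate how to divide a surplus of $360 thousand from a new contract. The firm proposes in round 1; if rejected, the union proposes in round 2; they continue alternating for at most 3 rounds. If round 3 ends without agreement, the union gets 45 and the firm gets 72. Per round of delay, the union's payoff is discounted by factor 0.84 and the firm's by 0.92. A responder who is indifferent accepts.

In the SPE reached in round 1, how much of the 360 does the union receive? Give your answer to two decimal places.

By backward induction:
Round 3 (the firm proposes): the union gets 45 if talks fail, so the firm offers 45 and keeps 315.
Round 2 (the union proposes): the firm can get 315 next round, worth 0.92 × 315 = 289.8 now, so the union offers 289.8, keeping 70.2.
Round 1 (the firm proposes): the union can get 70.2 next round, worth 0.84 × 70.2 = 58.968 now. The firm offers 58.968 and keeps 360 − 58.968 = 301.032.

58.97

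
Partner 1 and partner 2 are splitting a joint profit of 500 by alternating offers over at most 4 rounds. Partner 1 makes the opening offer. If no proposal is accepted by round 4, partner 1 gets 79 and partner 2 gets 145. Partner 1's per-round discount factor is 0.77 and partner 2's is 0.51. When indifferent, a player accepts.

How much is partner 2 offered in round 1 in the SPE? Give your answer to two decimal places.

Round 4 (partner 2 proposes): partner 1 gets 79 if talks fail, so partner 2 offers 79 and keeps 421.
Round 3 (partner 1 proposes): partner 2 can get 421 next round, worth 0.51 × 421 = 214.71 now. Partner 1 offers 214.71 and keeps 500 − 214.71 = 285.29.
Round 2 (partner 2 proposes): partner 1 can get 285.29 next round, worth 0.77 × 285.29 = 219.6733 now; partner 2 offers that and keeps 280.3267.
Round 1 (partner 1 proposes): partner 2 can get 280.3267 next round, worth 0.51 × 280.3267 = 142.966617 now. Partner 1 offers 142.966617 and keeps 500 − 142.966617 = 357.033383.

142.97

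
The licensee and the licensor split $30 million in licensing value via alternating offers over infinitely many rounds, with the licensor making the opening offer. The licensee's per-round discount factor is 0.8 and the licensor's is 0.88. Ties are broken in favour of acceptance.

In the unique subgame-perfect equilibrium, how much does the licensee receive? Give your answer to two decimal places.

9.73

Let x be the licensor's share when the licensor proposes and y be the licensee's share when the licensee proposes.
The licensee accepts iff offered ≥ 0.8·y, so x = 30 − 0.8y. Symmetrically y = 30 − 0.88x.
Substituting: x = 30 − 0.8(30 − 0.88x), giving x(1 − 0.88·0.8) = 30(1 − 0.8).
So x = 30 × 0.2 / 0.296 ≈ 20.2703, and the licensee receives 30 − x ≈ 9.7297.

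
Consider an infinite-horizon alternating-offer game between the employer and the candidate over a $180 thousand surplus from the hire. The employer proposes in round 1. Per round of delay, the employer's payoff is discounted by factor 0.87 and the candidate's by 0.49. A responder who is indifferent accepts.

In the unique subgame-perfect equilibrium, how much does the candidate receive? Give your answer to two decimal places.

19.99

Let x be the employer's share when the employer proposes and y be the candidate's share when the candidate proposes.
The candidate accepts iff offered ≥ 0.49·y, so x = 180 − 0.49y. Symmetrically y = 180 − 0.87x.
Substituting: x = 180 − 0.49(180 − 0.87x), giving x(1 − 0.87·0.49) = 180(1 − 0.49).
So x = 180 × 0.51 / 0.5737 ≈ 160.0139, and the candidate receives 180 − x ≈ 19.9861.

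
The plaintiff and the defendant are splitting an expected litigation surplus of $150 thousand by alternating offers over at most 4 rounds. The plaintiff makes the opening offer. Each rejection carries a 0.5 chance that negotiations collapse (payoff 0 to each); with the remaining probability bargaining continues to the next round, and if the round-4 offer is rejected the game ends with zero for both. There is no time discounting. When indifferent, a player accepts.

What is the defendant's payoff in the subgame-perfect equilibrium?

Round 4 (the defendant proposes): the plaintiff will accept anything ≥ 0, so the defendant offers 0 and keeps 150.
Round 3 (the plaintiff proposes): rejecting gives the defendant an expected 0.5 × 150 = 75, so the plaintiff offers 75, keeping 75.
Round 2 (the defendant proposes): rejecting gives the plaintiff an expected 0.5 × 75 = 37.5, so the defendant offers 37.5, keeping 112.5.
Round 1 (the plaintiff proposes): rejecting gives the defendant an expected 0.5 × 112.5 = 56.25; the plaintiff offers that and keeps 93.75.

56.25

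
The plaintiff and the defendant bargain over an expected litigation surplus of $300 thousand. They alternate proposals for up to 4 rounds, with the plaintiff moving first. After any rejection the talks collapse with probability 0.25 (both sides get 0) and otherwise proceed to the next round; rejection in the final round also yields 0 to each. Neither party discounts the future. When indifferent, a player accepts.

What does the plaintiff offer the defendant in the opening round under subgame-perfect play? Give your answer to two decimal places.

Round 4 (the defendant proposes): rejection yields 0 for the plaintiff; the defendant offers 0 and keeps 300.
Round 3 (the plaintiff proposes): rejecting gives the defendant an expected 0.75 × 300 = 225. The plaintiff offers 225 and keeps 300 − 225 = 75.
Round 2 (the defendant proposes): rejecting gives the plaintiff an expected 0.75 × 75 = 56.25; the defendant offers that and keeps 243.75.
Round 1 (the plaintiff proposes): rejecting gives the defendant an expected 0.75 × 243.75 = 182.8125; the plaintiff offers that and keeps 117.1875.

182.81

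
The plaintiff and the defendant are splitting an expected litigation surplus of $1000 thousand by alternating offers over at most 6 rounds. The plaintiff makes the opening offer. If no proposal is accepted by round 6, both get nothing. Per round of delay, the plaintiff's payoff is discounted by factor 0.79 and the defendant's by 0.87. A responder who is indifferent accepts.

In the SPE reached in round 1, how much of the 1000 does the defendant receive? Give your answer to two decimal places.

719.24

Round 6 (the defendant proposes): the plaintiff will accept anything ≥ 0, so the defendant offers 0 and keeps 1000.
Round 5 (the plaintiff proposes): the defendant can get 1000 next round, worth 0.87 × 1000 = 870 now; the plaintiff offers that and keeps 130.
Round 4 (the defendant proposes): the plaintiff can get 130 next round, worth 0.79 × 130 = 102.7 now; the defendant offers that and keeps 897.3.
Round 3 (the plaintiff proposes): the defendant can get 897.3 next round, worth 0.87 × 897.3 = 780.651 now. The plaintiff offers 780.651 and keeps 1000 − 780.651 = 219.349.
Round 2 (the defendant proposes): the plaintiff can get 219.349 next round, worth 0.79 × 219.349 = 173.28571 now; the defendant offers that and keeps 826.71429.
Round 1 (the plaintiff proposes): the defendant can get 826.71429 next round, worth 0.87 × 826.71429 = 719.2414323 now, so the plaintiff offers 719.2414323, keeping 280.7585677.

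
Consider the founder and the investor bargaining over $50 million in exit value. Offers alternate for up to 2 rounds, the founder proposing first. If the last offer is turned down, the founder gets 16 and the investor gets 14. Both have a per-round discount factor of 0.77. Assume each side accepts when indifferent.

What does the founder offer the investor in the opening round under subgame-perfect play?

By backward induction:
Round 2 (the investor proposes): the founder gets 16 if talks fail, so the investor offers 16 and keeps 34.
Round 1 (the founder proposes): the investor can get 34 next round, worth 0.77 × 34 = 26.18 now; the founder offers that and keeps 23.82.

26.18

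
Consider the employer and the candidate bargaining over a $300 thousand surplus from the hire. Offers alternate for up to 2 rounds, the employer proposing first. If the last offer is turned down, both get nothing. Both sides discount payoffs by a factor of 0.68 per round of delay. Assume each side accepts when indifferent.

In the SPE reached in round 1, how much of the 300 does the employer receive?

96

Round 2 (the candidate proposes): rejection yields 0 for the employer; the candidate offers 0 and keeps 300.
Round 1 (the employer proposes): the candidate can get 300 next round, worth 0.68 × 300 = 204 now, so the employer offers 204, keeping 96.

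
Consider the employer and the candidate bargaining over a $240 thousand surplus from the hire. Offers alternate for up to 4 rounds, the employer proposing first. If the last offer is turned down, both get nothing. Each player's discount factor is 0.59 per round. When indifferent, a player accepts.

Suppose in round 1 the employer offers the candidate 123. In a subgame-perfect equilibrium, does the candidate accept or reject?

Round 4 (the candidate proposes): rejection yields 0 for the employer; the candidate offers 0 and keeps 240.
Round 3 (the employer proposes): the candidate can get 240 next round, worth 0.59 × 240 = 141.6 now. The employer offers 141.6 and keeps 240 − 141.6 = 98.4.
Round 2 (the candidate proposes): the employer can get 98.4 next round, worth 0.59 × 98.4 = 58.056 now; the candidate offers that and keeps 181.944.
So by rejecting in round 1, the candidate gets 181.944 next round, worth 0.59 × 181.944 = 107.34696 now.
Offer 123 ≥ 107.34696, so the candidate accepts.

Accept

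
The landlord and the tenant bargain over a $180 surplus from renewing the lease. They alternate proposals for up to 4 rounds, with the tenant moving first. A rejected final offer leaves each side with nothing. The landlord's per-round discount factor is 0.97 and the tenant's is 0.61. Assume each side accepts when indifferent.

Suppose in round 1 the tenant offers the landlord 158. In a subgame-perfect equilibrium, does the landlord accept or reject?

Work out the landlord's continuation value if the offer is rejected.
Round 4 (the landlord proposes): the tenant will accept anything ≥ 0, so the landlord offers 0 and keeps 180.
Round 3 (the tenant proposes): the landlord can get 180 next round, worth 0.97 × 180 = 174.6 now. The tenant offers 174.6 and keeps 180 − 174.6 = 5.4.
Round 2 (the landlord proposes): the tenant can get 5.4 next round, worth 0.61 × 5.4 = 3.294 now. The landlord offers 3.294 and keeps 180 − 3.294 = 176.706.
So by rejecting in round 1, the landlord gets 176.706 next round, worth 0.97 × 176.706 = 171.40482 now.
Offer 158 < 171.40482, so the landlord rejects.

Reject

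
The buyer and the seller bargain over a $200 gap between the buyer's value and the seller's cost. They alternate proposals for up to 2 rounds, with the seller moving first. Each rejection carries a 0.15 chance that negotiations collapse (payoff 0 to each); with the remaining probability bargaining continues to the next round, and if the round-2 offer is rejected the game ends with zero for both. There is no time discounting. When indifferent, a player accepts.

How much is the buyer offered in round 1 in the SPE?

170

Round 2 (the buyer proposes): rejection yields 0 for the seller; the buyer offers 0 and keeps 200.
Round 1 (the seller proposes): rejecting gives the buyer an expected 0.85 × 200 = 170, so the seller offers 170, keeping 30.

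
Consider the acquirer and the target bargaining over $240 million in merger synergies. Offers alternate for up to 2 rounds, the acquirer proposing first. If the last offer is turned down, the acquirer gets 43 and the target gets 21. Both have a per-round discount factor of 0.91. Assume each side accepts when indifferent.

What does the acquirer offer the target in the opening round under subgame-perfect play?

179.27

Round 2 (the target proposes): the acquirer gets 43 if talks fail, so the target offers 43 and keeps 197.
Round 1 (the acquirer proposes): the target can get 197 next round, worth 0.91 × 197 = 179.27 now; the acquirer offers that and keeps 60.73.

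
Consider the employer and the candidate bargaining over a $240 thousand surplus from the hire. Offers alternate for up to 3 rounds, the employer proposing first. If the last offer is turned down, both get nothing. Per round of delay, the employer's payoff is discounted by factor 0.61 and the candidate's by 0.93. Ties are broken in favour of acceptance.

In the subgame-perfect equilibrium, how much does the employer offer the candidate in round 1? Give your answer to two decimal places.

87.05

By backward induction:
Round 3 (the employer proposes): the candidate will accept anything ≥ 0, so the employer offers 0 and keeps 240.
Round 2 (the candidate proposes): the employer can get 240 next round, worth 0.61 × 240 = 146.4 now. The candidate offers 146.4 and keeps 240 − 146.4 = 93.6.
Round 1 (the employer proposes): the candidate can get 93.6 next round, worth 0.93 × 93.6 = 87.048 now, so the employer offers 87.048, keeping 152.952.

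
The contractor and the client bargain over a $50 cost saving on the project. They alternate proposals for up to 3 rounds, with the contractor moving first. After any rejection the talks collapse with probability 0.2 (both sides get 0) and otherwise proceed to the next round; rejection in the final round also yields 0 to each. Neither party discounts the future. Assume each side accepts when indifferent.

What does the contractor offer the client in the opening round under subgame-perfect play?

8

Round 3 (the contractor proposes): rejection yields 0 for the client; the contractor offers 0 and keeps 50.
Round 2 (the client proposes): rejecting gives the contractor an expected 0.8 × 50 = 40, so the client offers 40, keeping 10.
Round 1 (the contractor proposes): rejecting gives the client an expected 0.8 × 10 = 8; the contractor offers that and keeps 42.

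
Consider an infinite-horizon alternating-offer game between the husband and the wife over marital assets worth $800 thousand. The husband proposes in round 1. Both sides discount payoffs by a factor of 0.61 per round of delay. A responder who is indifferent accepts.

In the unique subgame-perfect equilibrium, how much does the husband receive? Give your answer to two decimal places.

When the husband proposes, the wife accepts any offer worth at least 0.61 times what the wife would get by proposing next round; and vice versa.
This gives x = 800 − 0.61y and y = 800 − 0.61x, where x and y are each side's share when it proposes.
Hence (1 − 0.61·0.61)x = 800(1 − 0.61), i.e. 0.6279·x = 312.
x ≈ 496.8944; the wife's share is 800 − x ≈ 303.1056.

496.89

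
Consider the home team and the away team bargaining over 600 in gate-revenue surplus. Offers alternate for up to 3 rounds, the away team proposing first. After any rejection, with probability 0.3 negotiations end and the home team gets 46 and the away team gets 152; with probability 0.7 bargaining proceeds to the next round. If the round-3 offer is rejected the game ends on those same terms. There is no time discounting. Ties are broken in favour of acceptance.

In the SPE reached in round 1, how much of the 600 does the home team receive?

Round 3 (the away team proposes): the home team gets 46 if talks fail, so the away team offers 46 and keeps 554.
Round 2 (the home team proposes): rejecting gives the away team an expected 0.7 × 554 + 0.3 × 152 = 433.4; the home team offers that and keeps 166.6.
Round 1 (the away team proposes): rejecting gives the home team an expected 0.7 × 166.6 + 0.3 × 46 = 130.42, so the away team offers 130.42, keeping 469.58.

130.42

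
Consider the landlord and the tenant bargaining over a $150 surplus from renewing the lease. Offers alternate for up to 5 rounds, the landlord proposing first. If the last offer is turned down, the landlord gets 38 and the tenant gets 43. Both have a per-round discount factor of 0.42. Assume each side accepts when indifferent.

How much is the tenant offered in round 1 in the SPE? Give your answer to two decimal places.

Round 5 (the landlord proposes): the tenant gets 43 if talks fail, so the landlord offers 43 and keeps 107.
Round 4 (the tenant proposes): the landlord can get 107 next round, worth 0.42 × 107 = 44.94 now; the tenant offers that and keeps 105.06.
Round 3 (the landlord proposes): the tenant can get 105.06 next round, worth 0.42 × 105.06 = 44.1252 now; the landlord offers that and keeps 105.8748.
Round 2 (the tenant proposes): the landlord can get 105.8748 next round, worth 0.42 × 105.8748 = 44.467416 now; the tenant offers that and keeps 105.532584.
Round 1 (the landlord proposes): the tenant can get 105.532584 next round, worth 0.42 × 105.532584 = 44.32368528 now; the landlord offers that and keeps 105.67631472.

44.32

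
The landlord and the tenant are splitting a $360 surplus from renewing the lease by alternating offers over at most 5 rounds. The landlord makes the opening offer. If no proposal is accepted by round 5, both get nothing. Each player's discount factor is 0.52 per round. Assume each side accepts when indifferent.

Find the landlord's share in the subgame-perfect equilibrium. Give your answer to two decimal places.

Solve by backward induction from round 5.
Round 5 (the landlord proposes): rejection yields 0 for the tenant; the landlord offers 0 and keeps 360.
Round 4 (the tenant proposes): the landlord can get 360 next round, worth 0.52 × 360 = 187.2 now. The tenant offers 187.2 and keeps 360 − 187.2 = 172.8.
Round 3 (the landlord proposes): the tenant can get 172.8 next round, worth 0.52 × 172.8 = 89.856 now. The landlord offers 89.856 and keeps 360 − 89.856 = 270.144.
Round 2 (the tenant proposes): the landlord can get 270.144 next round, worth 0.52 × 270.144 = 140.47488 now, so the tenant offers 140.47488, keeping 219.52512.
Round 1 (the landlord proposes): the tenant can get 219.52512 next round, worth 0.52 × 219.52512 = 114.1530624 now; the landlord offers that and keeps 245.8469376.

245.85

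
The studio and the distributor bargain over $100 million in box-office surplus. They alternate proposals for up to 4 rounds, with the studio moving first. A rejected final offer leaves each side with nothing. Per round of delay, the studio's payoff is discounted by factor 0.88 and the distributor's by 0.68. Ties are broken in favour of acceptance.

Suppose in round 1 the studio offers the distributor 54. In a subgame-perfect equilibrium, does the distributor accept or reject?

Round 4 (the distributor proposes): the studio will accept anything ≥ 0, so the distributor offers 0 and keeps 100.
Round 3 (the studio proposes): the distributor can get 100 next round, worth 0.68 × 100 = 68 now, so the studio offers 68, keeping 32.
Round 2 (the distributor proposes): the studio can get 32 next round, worth 0.88 × 32 = 28.16 now. The distributor offers 28.16 and keeps 100 − 28.16 = 71.84.
So by rejecting in round 1, the distributor gets 71.84 next round, worth 0.68 × 71.84 = 48.8512 now.
Offer 54 ≥ 48.8512, so the distributor accepts.

Accept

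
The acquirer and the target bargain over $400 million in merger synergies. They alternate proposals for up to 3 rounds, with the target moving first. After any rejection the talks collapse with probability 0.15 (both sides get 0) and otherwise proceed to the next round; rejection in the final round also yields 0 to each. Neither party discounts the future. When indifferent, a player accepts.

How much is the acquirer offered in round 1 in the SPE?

Round 3 (the target proposes): the acquirer will accept anything ≥ 0, so the target offers 0 and keeps 400.
Round 2 (the acquirer proposes): rejecting gives the target an expected 0.85 × 400 = 340. The acquirer offers 340 and keeps 400 − 340 = 60.
Round 1 (the target proposes): rejecting gives the acquirer an expected 0.85 × 60 = 51, so the target offers 51, keeping 349.

51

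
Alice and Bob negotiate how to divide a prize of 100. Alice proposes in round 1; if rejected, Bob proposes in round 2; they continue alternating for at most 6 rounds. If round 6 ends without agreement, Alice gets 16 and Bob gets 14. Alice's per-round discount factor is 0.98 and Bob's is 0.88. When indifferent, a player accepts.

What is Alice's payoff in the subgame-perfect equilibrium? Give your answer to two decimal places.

Round 6 (Bob proposes): Alice gets 16 if talks fail, so Bob offers 16 and keeps 84.
Round 5 (Alice proposes): Bob can get 84 next round, worth 0.88 × 84 = 73.92 now; Alice offers that and keeps 26.08.
Round 4 (Bob proposes): Alice can get 26.08 next round, worth 0.98 × 26.08 = 25.5584 now; Bob offers that and keeps 74.4416.
Round 3 (Alice proposes): Bob can get 74.4416 next round, worth 0.88 × 74.4416 = 65.508608 now, so Alice offers 65.508608, keeping 34.491392.
Round 2 (Bob proposes): Alice can get 34.491392 next round, worth 0.98 × 34.491392 = 33.80156416 now, so Bob offers 33.80156416, keeping 66.19843584.
Round 1 (Alice proposes): Bob can get 66.19843584 next round, worth 0.88 × 66.19843584 = 58.2546235392 now, so Alice offers 58.2546235392, keeping 41.7453764608.

41.75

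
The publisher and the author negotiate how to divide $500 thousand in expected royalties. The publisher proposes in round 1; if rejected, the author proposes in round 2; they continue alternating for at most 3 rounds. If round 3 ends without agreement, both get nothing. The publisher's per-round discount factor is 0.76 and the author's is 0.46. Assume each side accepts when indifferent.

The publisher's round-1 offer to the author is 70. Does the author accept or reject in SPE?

Accept

Round 3 (the publisher proposes): rejection yields 0 for the author; the publisher offers 0 and keeps 500.
Round 2 (the author proposes): the publisher can get 500 next round, worth 0.76 × 500 = 380 now. The author offers 380 and keeps 500 − 380 = 120.
So by rejecting in round 1, the author gets 120 next round, worth 0.46 × 120 = 55.2 now.
Offer 70 ≥ 55.2, so the author accepts.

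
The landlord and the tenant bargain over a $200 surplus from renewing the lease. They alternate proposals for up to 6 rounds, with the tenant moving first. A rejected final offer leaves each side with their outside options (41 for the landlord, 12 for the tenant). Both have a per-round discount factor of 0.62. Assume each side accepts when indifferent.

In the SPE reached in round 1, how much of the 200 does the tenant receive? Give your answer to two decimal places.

Round 6 (the landlord proposes): the tenant gets 12 if talks fail, so the landlord offers 12 and keeps 188.
Round 5 (the tenant proposes): the landlord can get 188 next round, worth 0.62 × 188 = 116.56 now. The tenant offers 116.56 and keeps 200 − 116.56 = 83.44.
Round 4 (the landlord proposes): the tenant can get 83.44 next round, worth 0.62 × 83.44 = 51.7328 now, so the landlord offers 51.7328, keeping 148.2672.
Round 3 (the tenant proposes): the landlord can get 148.2672 next round, worth 0.62 × 148.2672 = 91.925664 now. The tenant offers 91.925664 and keeps 200 − 91.925664 = 108.074336.
Round 2 (the landlord proposes): the tenant can get 108.074336 next round, worth 0.62 × 108.074336 = 67.00608832 now, so the landlord offers 67.00608832, keeping 132.99391168.
Round 1 (the tenant proposes): the landlord can get 132.99391168 next round, worth 0.62 × 132.99391168 = 82.4562252416 now; the tenant offers that and keeps 117.5437747584.

117.54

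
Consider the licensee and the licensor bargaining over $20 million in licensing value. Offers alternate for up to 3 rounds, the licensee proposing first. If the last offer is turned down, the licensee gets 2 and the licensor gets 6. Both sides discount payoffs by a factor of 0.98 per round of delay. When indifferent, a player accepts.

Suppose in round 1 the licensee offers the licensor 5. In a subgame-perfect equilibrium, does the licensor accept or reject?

Reject

Round 3 (the licensee proposes): the licensor gets 6 if talks fail, so the licensee offers 6 and keeps 14.
Round 2 (the licensor proposes): the licensee can get 14 next round, worth 0.98 × 14 = 13.72 now; the licensor offers that and keeps 6.28.
So by rejecting in round 1, the licensor gets 6.28 next round, worth 0.98 × 6.28 = 6.1544 now.
Offer 5 < 6.1544, so the licensor rejects.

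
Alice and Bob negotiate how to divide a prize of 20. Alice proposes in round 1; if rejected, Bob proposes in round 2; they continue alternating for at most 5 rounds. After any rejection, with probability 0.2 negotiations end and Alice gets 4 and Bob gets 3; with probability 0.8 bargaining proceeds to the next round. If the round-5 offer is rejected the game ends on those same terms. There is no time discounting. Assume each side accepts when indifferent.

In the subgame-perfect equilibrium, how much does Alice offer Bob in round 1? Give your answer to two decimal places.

Round 5 (Alice proposes): Bob gets 3 if talks fail, so Alice offers 3 and keeps 17.
Round 4 (Bob proposes): rejecting gives Alice an expected 0.8 × 17 + 0.2 × 4 = 14.4; Bob offers that and keeps 5.6.
Round 3 (Alice proposes): rejecting gives Bob an expected 0.8 × 5.6 + 0.2 × 3 = 5.08; Alice offers that and keeps 14.92.
Round 2 (Bob proposes): rejecting gives Alice an expected 0.8 × 14.92 + 0.2 × 4 = 12.736. Bob offers 12.736 and keeps 20 − 12.736 = 7.264.
Round 1 (Alice proposes): rejecting gives Bob an expected 0.8 × 7.264 + 0.2 × 3 = 6.4112, so Alice offers 6.4112, keeping 13.5888.

6.41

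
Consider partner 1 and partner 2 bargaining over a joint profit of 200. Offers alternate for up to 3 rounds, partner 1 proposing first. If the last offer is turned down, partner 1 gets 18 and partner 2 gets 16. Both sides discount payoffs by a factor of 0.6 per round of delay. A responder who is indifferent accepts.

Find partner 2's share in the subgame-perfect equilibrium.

53.76

Round 3 (partner 1 proposes): partner 2 gets 16 if talks fail, so partner 1 offers 16 and keeps 184.
Round 2 (partner 2 proposes): partner 1 can get 184 next round, worth 0.6 × 184 = 110.4 now. Partner 2 offers 110.4 and keeps 200 − 110.4 = 89.6.
Round 1 (partner 1 proposes): partner 2 can get 89.6 next round, worth 0.6 × 89.6 = 53.76 now, so partner 1 offers 53.76, keeping 146.24.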